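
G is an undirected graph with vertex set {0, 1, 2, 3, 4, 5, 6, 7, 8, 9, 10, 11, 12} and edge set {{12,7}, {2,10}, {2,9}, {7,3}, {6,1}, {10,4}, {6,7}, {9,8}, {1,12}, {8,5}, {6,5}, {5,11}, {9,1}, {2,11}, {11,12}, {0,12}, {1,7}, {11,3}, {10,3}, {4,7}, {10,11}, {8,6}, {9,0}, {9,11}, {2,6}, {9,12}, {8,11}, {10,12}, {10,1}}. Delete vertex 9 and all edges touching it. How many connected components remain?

With 9 gone, the remaining components are: {0, 1, 2, 3, 4, 5, 6, 7, 8, 10, 11, 12}.
That is 1 component.

1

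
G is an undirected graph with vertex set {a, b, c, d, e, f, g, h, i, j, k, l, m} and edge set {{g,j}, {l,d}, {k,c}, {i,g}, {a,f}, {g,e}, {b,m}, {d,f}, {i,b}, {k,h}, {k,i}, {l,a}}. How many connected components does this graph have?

Starting from a we can reach a, d, f, l. That is one component of size 4.
Starting from b we can reach b, c, e, g, h, i, j, k, m. That is one component of size 9.
Total: 2 components.

2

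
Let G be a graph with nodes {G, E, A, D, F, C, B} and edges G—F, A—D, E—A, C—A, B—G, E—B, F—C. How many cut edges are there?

The edges on the cycle E-B-G-F-C-A-E are not bridges since each lies on that cycle.
But removing A—D disconnects A from D — this is a bridge.

1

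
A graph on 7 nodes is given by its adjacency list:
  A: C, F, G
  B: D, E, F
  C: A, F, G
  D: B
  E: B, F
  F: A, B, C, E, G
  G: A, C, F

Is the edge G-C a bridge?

No

After removing G-C, the path G-A-C still connects them, so the edge is not a bridge.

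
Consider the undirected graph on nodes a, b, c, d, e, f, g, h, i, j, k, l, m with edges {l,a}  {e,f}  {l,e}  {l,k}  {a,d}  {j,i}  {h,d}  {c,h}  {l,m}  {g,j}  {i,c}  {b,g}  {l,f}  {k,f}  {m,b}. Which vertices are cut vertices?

l

Removing l increases the component count from 1 to 2, so l is a cut vertex.
By contrast removing m leaves 1 component; it is not a cut vertex. No other vertex is a cut vertex either.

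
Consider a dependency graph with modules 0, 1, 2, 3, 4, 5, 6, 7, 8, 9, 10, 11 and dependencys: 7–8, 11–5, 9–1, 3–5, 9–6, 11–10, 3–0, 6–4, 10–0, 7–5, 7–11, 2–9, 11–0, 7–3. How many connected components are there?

2

Starting from 1 we can reach 1, 2, 4, 6, 9. That is one component of size 5.
Starting from 0 we can reach 0, 3, 5, 7, 8, 10, 11. That is one component of size 7.
Total: 2 components.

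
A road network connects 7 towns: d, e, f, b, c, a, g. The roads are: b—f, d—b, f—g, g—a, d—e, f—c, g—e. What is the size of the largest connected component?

7

Starting from a we can reach a, b, c, d, e, f, g. That is one component of size 7.
The largest has 7 vertices.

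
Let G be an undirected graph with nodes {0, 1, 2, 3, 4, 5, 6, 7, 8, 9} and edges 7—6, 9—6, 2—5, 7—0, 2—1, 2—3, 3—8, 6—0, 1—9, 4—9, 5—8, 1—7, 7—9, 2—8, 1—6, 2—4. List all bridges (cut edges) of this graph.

The edges on the cycle 1-7-0-6-1 are not bridges since each lies on that cycle.
Every edge lies on some cycle, so there are no bridges.

none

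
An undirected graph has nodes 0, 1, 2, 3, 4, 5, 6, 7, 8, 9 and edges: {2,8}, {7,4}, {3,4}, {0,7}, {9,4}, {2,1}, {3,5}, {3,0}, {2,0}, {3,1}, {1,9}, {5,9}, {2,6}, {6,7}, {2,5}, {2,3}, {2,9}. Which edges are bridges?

2-8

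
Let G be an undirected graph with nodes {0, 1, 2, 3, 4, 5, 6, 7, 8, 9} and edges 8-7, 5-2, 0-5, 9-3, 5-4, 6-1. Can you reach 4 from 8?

No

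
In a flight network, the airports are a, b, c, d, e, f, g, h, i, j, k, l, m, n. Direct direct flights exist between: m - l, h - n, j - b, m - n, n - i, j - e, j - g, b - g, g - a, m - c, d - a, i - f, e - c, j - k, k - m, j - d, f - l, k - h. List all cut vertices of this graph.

j

Removing j increases the component count from 1 to 2, so j is a cut vertex.
By contrast removing i leaves 1 component; it is not a cut vertex. No other vertex is a cut vertex either.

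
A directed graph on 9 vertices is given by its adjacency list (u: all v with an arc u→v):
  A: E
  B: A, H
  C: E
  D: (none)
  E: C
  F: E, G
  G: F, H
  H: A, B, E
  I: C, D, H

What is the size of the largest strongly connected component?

{B, H} are all mutually reachable — one SCC of size 2.
{F, G} are all mutually reachable — one SCC of size 2.
{C, E} are all mutually reachable — one SCC of size 2.
{D} is an SCC by itself.
{I} is an SCC by itself.
(and 1 more singleton SCC)
The largest has 2 vertices.

2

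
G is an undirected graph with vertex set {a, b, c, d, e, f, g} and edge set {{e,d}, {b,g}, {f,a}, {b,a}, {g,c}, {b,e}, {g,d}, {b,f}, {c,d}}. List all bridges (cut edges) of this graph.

The edges on the cycle b-f-a-b are not bridges since each lies on that cycle.
Every edge lies on some cycle, so there are no bridges.

none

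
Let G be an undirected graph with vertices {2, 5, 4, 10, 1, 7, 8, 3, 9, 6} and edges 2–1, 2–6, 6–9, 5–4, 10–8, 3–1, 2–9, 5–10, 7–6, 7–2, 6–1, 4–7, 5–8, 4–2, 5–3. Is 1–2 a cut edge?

No

After removing 1–2, the path 1-6-2 still connects them, so the edge is not a bridge.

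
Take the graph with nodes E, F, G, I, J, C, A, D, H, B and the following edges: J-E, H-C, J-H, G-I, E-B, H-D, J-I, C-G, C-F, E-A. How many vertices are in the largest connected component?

Starting from A we can reach A, B, C, D, E, F, G, H, I, J. That is one component of size 10.
The largest has 10 vertices.

10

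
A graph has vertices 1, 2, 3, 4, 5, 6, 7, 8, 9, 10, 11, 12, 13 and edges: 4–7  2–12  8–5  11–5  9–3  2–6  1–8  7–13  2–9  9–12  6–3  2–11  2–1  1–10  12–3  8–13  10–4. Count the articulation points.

1

Removing 2 increases the component count from 1 to 2, so 2 is a cut vertex.
By contrast removing 13 leaves 1 component; it is not a cut vertex. No other vertex is a cut vertex either.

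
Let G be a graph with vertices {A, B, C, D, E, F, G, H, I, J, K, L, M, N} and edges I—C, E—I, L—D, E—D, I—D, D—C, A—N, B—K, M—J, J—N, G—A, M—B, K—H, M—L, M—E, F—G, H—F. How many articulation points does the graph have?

1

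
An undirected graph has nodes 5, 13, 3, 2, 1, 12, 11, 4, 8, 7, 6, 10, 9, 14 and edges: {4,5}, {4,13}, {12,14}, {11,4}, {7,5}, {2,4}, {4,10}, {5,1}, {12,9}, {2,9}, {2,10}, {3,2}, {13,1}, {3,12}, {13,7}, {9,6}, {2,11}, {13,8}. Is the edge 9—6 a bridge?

Yes

Removing 9—6 leaves no path between 9 and 6: the component count goes from 1 to 2. So it is a bridge.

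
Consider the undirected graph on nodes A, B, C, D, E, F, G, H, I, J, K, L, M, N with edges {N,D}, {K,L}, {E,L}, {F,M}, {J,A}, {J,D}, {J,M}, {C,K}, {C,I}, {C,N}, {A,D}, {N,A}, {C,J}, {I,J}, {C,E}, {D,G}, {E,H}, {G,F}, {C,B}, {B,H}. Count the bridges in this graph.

0

The edges on the cycle N-A-D-N are not bridges since each lies on that cycle.
Every edge lies on some cycle, so there are no bridges.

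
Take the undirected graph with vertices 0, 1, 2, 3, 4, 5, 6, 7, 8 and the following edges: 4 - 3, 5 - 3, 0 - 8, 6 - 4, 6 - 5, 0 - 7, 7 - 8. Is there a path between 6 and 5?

From 6 we can reach 3, 4, 5, 6, which includes 5.

Yes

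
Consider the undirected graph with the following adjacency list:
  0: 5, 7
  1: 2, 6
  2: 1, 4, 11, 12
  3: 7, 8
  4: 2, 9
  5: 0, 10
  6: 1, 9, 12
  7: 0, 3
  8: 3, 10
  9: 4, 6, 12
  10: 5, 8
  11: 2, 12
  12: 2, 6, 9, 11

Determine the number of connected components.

2

Starting from 0 we can reach 0, 3, 5, 7, 8, 10. That is one component of size 6.
Starting from 1 we can reach 1, 2, 4, 6, 9, 11, 12. That is one component of size 7.
Total: 2 components.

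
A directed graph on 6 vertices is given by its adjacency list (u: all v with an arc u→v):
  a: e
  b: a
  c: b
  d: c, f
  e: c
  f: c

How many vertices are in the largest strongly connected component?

4

{a, b, c, e} are all mutually reachable — one SCC of size 4.
{d} is an SCC by itself.
{f} is an SCC by itself.
The largest has 4 vertices.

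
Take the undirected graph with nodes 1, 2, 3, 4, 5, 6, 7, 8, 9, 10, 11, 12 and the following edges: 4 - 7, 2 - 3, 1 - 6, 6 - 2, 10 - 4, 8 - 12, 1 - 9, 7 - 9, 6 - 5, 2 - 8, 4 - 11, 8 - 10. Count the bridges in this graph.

The edges on the cycle 1-6-2-8-10-4-7-9-1 are not bridges since each lies on that cycle.
But removing 3 - 2 disconnects 3 from 2; removing 12 - 8 disconnects 12 from 8; removing 6 - 5 disconnects 6 from 5; removing 11 - 4 disconnects 11 from 4 — these are bridges.
That makes 4 bridges.

4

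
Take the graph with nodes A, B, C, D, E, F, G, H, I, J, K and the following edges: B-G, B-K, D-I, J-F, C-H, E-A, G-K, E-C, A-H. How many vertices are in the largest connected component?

4

Starting from D we can reach D, I. That is one component of size 2.
Starting from F we can reach F, J. That is one component of size 2.
Starting from B we can reach B, G, K. That is one component of size 3.
Starting from A we can reach A, C, E, H. That is one component of size 4.
The largest has 4 vertices.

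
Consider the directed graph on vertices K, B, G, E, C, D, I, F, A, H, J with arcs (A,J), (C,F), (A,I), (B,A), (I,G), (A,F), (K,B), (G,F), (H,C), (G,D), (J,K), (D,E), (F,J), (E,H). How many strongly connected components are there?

1

{A, B, C, D, E, F, G, H, I, J, K} are all mutually reachable — one SCC of size 11.
That gives 1 strongly connected component.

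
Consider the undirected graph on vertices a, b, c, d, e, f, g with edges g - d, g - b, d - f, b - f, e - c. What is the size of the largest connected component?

a is isolated — a component by itself.
Starting from c we can reach c, e. That is one component of size 2.
Starting from b we can reach b, d, f, g. That is one component of size 4.
The largest has 4 vertices.

4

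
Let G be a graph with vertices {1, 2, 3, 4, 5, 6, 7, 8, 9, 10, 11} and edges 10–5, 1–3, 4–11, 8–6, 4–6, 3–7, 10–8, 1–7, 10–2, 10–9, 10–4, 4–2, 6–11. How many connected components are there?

Starting from 1 we can reach 1, 3, 7. That is one component of size 3.
Starting from 2 we can reach 2, 4, 5, 6, 8, 9, 10, 11. That is one component of size 8.
Total: 2 components.

2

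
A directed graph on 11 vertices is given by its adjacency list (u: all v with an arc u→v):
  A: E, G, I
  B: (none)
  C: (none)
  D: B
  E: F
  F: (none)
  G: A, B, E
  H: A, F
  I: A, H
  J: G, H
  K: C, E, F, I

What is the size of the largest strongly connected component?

{A, G, H, I} are all mutually reachable — one SCC of size 4.
{D} is an SCC by itself.
{J} is an SCC by itself.
{C} is an SCC by itself.
{B} is an SCC by itself.
(and 3 more singleton SCCs)
The largest has 4 vertices.

4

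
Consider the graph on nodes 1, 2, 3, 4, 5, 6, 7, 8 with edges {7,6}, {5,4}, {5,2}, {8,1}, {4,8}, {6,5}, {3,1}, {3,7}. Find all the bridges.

The edges on the cycle 3-7-6-5-4-8-1-3 are not bridges since each lies on that cycle.
But removing 5—2 disconnects 5 from 2 — this is a bridge.

2-5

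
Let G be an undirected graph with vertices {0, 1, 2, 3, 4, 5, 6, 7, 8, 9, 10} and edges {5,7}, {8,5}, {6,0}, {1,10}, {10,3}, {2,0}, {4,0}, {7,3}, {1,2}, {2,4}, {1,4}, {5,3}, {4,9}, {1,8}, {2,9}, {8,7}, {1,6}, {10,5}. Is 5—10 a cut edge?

After removing 5—10, the path 5-3-10 still connects them, so the edge is not a bridge.

No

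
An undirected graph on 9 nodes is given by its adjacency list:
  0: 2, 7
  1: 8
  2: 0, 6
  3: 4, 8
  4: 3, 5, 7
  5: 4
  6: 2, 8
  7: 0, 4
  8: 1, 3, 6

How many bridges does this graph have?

The edges on the cycle 3-8-6-2-0-7-4-3 are not bridges since each lies on that cycle.
But removing 4-5 disconnects 4 from 5; removing 1-8 disconnects 1 from 8 — these are bridges.
That makes 2 bridges.

2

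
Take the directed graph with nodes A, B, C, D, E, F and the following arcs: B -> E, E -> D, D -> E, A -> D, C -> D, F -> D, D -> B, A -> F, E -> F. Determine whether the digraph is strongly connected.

No

There is no directed path from A to C, so the graph is not strongly connected.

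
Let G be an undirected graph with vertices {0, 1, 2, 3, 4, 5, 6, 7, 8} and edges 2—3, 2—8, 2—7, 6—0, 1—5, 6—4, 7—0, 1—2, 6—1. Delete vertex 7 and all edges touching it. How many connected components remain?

1

With 7 gone, the remaining components are: {0, 1, 2, 3, 4, 5, 6, 8}.
That is 1 component.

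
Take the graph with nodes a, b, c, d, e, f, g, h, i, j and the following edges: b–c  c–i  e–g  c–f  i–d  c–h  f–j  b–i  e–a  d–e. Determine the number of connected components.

1

Starting from a we can reach a, b, c, d, e, f, g, h, i, j. That is one component of size 10.
Total: 1 component.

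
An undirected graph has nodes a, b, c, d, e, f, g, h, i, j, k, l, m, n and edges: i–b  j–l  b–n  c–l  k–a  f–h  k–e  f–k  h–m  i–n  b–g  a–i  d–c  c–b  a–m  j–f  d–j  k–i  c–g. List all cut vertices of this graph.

Removing k increases the component count from 1 to 2, so k is a cut vertex.
By contrast removing j leaves 1 component; it is not a cut vertex. No other vertex is a cut vertex either.

k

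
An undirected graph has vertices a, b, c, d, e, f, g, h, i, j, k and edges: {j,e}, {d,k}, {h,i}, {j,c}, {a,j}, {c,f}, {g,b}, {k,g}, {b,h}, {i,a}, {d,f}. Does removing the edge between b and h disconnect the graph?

After removing b-h, the path b-g-k-d-f-c-j-a-i-h still connects them, so the edge is not a bridge.

No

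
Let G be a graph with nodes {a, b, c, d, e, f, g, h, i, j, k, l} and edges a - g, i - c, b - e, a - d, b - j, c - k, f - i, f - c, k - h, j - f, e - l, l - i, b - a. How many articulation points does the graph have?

4

Removing a increases the component count from 1 to 3, so a is a cut vertex.
Removing b increases the component count from 1 to 2, so b is a cut vertex.
Removing c increases the component count from 1 to 2, so c is a cut vertex.
Likewise k is a cut vertex.
By contrast removing e leaves 1 component; it is not a cut vertex. No other vertex is a cut vertex either.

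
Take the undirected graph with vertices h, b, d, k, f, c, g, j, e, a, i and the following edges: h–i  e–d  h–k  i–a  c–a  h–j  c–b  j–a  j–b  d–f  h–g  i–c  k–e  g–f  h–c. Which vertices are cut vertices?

h

Removing h increases the component count from 1 to 2, so h is a cut vertex.
By contrast removing b leaves 1 component; it is not a cut vertex. No other vertex is a cut vertex either.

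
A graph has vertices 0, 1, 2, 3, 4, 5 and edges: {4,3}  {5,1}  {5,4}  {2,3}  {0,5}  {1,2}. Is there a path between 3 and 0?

Yes

From 3 we can reach 0, 1, 2, 3, 4, 5, which includes 0.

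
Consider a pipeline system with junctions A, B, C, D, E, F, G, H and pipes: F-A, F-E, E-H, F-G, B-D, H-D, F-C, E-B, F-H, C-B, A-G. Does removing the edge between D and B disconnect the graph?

After removing D-B, the path D-H-E-B still connects them, so the edge is not a bridge.

No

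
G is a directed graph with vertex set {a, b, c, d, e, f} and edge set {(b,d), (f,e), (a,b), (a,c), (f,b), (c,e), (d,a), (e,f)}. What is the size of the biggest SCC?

{a, b, c, d, e, f} are all mutually reachable — one SCC of size 6.
The largest has 6 vertices.

6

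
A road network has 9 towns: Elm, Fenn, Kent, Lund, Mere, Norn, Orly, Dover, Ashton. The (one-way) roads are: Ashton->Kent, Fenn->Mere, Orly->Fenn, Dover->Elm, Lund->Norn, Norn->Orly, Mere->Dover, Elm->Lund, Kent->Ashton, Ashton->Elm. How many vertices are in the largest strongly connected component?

{Elm, Fenn, Lund, Mere, Norn, Orly, Dover} are all mutually reachable — one SCC of size 7.
{Kent, Ashton} are all mutually reachable — one SCC of size 2.
The largest has 7 vertices.

7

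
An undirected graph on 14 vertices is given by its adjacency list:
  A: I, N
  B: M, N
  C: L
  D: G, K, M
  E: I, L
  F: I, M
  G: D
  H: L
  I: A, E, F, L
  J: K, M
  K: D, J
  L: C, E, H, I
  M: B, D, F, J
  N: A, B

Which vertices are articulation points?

D, I, L, M

Removing D increases the component count from 1 to 2, so D is a cut vertex.
Removing I increases the component count from 1 to 2, so I is a cut vertex.
Removing L increases the component count from 1 to 3, so L is a cut vertex.
Likewise M is a cut vertex.
By contrast removing A leaves 1 component; it is not a cut vertex. No other vertex is a cut vertex either.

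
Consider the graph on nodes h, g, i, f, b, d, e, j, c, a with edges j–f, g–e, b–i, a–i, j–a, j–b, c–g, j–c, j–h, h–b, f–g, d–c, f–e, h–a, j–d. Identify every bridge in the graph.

The edges on the cycle j-d-c-j are not bridges since each lies on that cycle.
Every edge lies on some cycle, so there are no bridges.

none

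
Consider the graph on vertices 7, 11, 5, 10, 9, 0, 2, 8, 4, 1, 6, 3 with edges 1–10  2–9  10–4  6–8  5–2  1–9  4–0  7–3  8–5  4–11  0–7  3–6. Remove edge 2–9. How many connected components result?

1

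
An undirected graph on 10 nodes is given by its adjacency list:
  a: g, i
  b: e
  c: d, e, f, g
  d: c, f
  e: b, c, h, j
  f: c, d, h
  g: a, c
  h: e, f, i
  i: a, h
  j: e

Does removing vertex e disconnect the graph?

Deleting e raises the number of components from 1 to 3, so e is a cut vertex.

Yes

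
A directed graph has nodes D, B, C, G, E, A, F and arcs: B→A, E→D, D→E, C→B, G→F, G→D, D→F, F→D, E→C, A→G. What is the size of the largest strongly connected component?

7

{A, B, C, D, E, F, G} are all mutually reachable — one SCC of size 7.
The largest has 7 vertices.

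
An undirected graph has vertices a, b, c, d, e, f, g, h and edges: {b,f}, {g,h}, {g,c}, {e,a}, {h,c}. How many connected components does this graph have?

4

d is isolated — a component by itself.
Starting from a we can reach a, e. That is one component of size 2.
Starting from b we can reach b, f. That is one component of size 2.
Starting from c we can reach c, g, h. That is one component of size 3.
Total: 4 components.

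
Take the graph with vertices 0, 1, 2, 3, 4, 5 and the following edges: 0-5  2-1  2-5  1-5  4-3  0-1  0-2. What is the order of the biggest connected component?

4

Starting from 3 we can reach 3, 4. That is one component of size 2.
Starting from 0 we can reach 0, 1, 2, 5. That is one component of size 4.
The largest has 4 vertices.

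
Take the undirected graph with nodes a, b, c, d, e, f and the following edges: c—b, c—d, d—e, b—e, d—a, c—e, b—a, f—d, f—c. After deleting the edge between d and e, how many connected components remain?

d and e are still connected via d-c-e, so the component count stays at 1.

1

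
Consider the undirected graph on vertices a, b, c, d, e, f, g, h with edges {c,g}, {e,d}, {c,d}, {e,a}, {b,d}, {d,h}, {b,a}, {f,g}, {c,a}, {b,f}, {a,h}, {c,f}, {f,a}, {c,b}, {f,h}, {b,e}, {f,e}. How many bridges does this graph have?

0

The edges on the cycle c-b-e-a-c are not bridges since each lies on that cycle.
Every edge lies on some cycle, so there are no bridges.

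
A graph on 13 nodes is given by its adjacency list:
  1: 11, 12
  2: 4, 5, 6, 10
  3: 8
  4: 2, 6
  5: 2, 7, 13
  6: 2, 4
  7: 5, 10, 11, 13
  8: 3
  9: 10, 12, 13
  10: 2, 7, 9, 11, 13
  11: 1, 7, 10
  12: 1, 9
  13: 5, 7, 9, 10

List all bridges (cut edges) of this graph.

3-8

The edges on the cycle 2-4-6-2 are not bridges since each lies on that cycle.
But removing 3-8 disconnects 3 from 8 — this is a bridge.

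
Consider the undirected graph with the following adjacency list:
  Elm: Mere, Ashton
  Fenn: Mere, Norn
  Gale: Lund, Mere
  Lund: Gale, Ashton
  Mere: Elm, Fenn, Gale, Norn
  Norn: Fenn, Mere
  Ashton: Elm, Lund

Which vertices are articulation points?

Removing Mere increases the component count from 1 to 2, so Mere is a cut vertex.
By contrast removing Ashton leaves 1 component; it is not a cut vertex. No other vertex is a cut vertex either.

Mere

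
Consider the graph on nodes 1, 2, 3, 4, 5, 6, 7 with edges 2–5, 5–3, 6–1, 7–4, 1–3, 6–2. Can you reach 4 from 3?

No

The component containing 3 is {1, 2, 3, 5, 6}, and 4 is not in it.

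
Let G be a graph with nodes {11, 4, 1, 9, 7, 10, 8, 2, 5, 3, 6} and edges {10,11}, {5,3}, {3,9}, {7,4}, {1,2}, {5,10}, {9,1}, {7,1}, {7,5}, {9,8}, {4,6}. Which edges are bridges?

The edges on the cycle 7-5-3-9-1-7 are not bridges since each lies on that cycle.
But removing 11—10 disconnects 11 from 10; removing 7—4 disconnects 7 from 4; removing 8—9 disconnects 8 from 9; removing 2—1 disconnects 2 from 1 — these are bridges.
In total 6 edges are bridges.

1-2, 10-11, 10-5, 4-6, 4-7, 8-9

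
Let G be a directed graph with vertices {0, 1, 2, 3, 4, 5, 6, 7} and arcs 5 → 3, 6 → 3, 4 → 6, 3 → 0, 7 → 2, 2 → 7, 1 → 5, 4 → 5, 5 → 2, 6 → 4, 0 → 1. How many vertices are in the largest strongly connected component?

4

{0, 1, 3, 5} are all mutually reachable — one SCC of size 4.
{4, 6} are all mutually reachable — one SCC of size 2.
{2, 7} are all mutually reachable — one SCC of size 2.
The largest has 4 vertices.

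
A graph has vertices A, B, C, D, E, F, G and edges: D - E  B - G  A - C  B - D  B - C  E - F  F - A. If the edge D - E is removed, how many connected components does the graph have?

D and E are still connected via D-B-C-A-F-E, so the component count stays at 1.

1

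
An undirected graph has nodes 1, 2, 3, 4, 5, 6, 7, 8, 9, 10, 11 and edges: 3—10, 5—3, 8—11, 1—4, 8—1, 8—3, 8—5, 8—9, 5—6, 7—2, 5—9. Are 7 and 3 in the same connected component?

No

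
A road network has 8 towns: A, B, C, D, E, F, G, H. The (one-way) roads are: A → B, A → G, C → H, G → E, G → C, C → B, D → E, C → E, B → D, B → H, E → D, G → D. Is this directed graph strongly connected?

No

There is no directed path from G to A, so the graph is not strongly connected.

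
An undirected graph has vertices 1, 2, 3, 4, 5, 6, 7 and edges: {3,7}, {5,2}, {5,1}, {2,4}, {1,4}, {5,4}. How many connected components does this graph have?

6 is isolated — a component by itself.
Starting from 3 we can reach 3, 7. That is one component of size 2.
Starting from 1 we can reach 1, 2, 4, 5. That is one component of size 4.
Total: 3 components.

3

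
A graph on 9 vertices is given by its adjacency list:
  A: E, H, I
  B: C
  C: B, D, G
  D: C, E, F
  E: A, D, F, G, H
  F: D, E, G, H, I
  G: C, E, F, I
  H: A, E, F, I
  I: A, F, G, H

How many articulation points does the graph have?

1

Removing C increases the component count from 1 to 2, so C is a cut vertex.
By contrast removing I leaves 1 component; it is not a cut vertex. No other vertex is a cut vertex either.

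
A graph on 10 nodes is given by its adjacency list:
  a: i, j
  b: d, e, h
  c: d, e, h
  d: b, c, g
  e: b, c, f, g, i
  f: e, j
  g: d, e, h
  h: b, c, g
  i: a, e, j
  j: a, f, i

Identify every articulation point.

e

Removing e increases the component count from 1 to 2, so e is a cut vertex.
By contrast removing d leaves 1 component; it is not a cut vertex. No other vertex is a cut vertex either.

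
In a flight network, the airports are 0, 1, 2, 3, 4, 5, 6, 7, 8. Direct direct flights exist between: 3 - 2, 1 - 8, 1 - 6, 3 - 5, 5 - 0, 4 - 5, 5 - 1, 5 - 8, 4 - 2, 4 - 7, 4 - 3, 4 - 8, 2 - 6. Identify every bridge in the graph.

0-5, 4-7

The edges on the cycle 4-3-5-1-8-4 are not bridges since each lies on that cycle.
But removing 4 - 7 disconnects 4 from 7; removing 5 - 0 disconnects 5 from 0 — these are bridges.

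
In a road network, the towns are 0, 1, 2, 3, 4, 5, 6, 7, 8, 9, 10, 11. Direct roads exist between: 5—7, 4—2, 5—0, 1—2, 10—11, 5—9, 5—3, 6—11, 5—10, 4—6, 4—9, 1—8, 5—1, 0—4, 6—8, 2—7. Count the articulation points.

1

Removing 5 increases the component count from 1 to 2, so 5 is a cut vertex.
By contrast removing 6 leaves 1 component; it is not a cut vertex. No other vertex is a cut vertex either.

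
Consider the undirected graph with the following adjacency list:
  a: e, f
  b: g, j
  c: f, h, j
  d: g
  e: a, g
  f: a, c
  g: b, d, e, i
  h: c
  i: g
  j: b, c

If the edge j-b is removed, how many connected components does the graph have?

1

j and b are still connected via j-c-f-a-e-g-b, so the component count stays at 1.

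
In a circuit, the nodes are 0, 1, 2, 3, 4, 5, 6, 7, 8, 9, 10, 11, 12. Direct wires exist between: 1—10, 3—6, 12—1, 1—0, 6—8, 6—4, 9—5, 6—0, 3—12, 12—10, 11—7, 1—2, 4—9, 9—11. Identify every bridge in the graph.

The edges on the cycle 12-1-10-12 are not bridges since each lies on that cycle.
But removing 9—4 disconnects 9 from 4; removing 11—7 disconnects 11 from 7; removing 4—6 disconnects 4 from 6; removing 9—5 disconnects 9 from 5 — these are bridges.
In total 7 edges are bridges.

1-2, 11-7, 11-9, 4-6, 4-9, 5-9, 6-8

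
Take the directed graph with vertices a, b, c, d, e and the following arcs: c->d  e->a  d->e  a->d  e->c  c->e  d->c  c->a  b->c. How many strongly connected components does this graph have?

{a, c, d, e} are all mutually reachable — one SCC of size 4.
{b} is an SCC by itself.
That gives 2 strongly connected components.

2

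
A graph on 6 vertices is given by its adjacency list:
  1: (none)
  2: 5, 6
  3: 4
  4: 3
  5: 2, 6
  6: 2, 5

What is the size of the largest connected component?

1 is isolated — a component by itself.
Starting from 3 we can reach 3, 4. That is one component of size 2.
Starting from 2 we can reach 2, 5, 6. That is one component of size 3.
The largest has 3 vertices.

3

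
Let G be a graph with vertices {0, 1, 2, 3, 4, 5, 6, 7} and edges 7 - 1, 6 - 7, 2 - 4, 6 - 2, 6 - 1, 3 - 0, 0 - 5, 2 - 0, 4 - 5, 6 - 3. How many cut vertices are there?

1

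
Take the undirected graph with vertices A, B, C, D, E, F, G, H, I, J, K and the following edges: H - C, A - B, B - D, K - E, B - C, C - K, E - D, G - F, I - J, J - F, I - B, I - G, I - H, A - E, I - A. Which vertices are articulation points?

I

Removing I increases the component count from 1 to 2, so I is a cut vertex.
By contrast removing K leaves 1 component; it is not a cut vertex. No other vertex is a cut vertex either.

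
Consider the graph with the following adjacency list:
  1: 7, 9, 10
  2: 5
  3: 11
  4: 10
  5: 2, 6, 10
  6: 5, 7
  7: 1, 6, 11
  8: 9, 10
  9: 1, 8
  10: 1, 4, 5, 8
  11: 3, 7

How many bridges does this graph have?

4

The edges on the cycle 1-10-8-9-1 are not bridges since each lies on that cycle.
But removing 5-2 disconnects 5 from 2; removing 11-3 disconnects 11 from 3; removing 11-7 disconnects 11 from 7; removing 10-4 disconnects 10 from 4 — these are bridges.
That makes 4 bridges.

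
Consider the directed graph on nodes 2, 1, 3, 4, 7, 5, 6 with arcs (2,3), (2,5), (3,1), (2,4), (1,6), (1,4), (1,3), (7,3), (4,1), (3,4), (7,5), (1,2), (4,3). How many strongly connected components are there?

4

{1, 2, 3, 4} are all mutually reachable — one SCC of size 4.
{7} is an SCC by itself.
{6} is an SCC by itself.
{5} is an SCC by itself.
That gives 4 strongly connected components.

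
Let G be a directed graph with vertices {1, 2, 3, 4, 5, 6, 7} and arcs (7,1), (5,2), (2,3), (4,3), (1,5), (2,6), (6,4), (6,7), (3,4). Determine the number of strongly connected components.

{1, 2, 5, 6, 7} are all mutually reachable — one SCC of size 5.
{3, 4} are all mutually reachable — one SCC of size 2.
That gives 2 strongly connected components.

2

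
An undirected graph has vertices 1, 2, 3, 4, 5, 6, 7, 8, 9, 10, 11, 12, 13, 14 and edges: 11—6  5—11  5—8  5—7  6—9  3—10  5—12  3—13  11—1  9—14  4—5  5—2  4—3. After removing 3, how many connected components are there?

With 3 gone, the remaining components are: {10}; {13}; {1, 2, 4, 5, 6, 7, 8, 9, 11, 12, 14}.
That is 3 components.

3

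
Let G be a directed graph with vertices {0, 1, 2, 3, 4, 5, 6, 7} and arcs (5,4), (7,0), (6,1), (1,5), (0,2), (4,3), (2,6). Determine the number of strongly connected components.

8

{3} is an SCC by itself.
{5} is an SCC by itself.
{6} is an SCC by itself.
{7} is an SCC by itself.
{1} is an SCC by itself.
(and 3 more singleton SCCs)
That gives 8 strongly connected components.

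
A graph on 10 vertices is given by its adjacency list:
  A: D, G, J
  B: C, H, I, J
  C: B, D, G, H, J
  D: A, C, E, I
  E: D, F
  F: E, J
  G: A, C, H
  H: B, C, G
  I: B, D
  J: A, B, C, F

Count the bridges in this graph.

The edges on the cycle C-D-E-F-J-C are not bridges since each lies on that cycle.
Every edge lies on some cycle, so there are no bridges.

0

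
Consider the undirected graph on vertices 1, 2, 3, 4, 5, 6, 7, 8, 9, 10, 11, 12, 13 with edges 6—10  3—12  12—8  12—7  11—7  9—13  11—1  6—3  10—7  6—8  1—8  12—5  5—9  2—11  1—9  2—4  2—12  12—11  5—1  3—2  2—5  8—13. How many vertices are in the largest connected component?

Starting from 1 we can reach 1, 2, 3, 4, 5, 6, 7, 8, 9, 10, 11, 12, 13. That is one component of size 13.
The largest has 13 vertices.

13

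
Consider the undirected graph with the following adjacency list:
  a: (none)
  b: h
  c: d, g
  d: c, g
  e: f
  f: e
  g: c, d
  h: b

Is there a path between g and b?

The component containing g is {c, d, g}, and b is not in it.

No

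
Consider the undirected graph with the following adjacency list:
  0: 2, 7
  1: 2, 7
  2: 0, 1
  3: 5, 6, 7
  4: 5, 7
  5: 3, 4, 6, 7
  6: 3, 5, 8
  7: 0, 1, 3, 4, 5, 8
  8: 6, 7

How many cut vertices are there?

1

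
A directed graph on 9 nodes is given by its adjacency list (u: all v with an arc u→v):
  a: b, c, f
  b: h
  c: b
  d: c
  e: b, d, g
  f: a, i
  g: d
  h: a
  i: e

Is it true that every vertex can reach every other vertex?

From f we can reach every vertex (a, b, c, d, e, f, g, h, i), and every vertex can reach f (a, b, c, d, e, f, g, h, i). So the whole graph is one strongly connected component.

Yes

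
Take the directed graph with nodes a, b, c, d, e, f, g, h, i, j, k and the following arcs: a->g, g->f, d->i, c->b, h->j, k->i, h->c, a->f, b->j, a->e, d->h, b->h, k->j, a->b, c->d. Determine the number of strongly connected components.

8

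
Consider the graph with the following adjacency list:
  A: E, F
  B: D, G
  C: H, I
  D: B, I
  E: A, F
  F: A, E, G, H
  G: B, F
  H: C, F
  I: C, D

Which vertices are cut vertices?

F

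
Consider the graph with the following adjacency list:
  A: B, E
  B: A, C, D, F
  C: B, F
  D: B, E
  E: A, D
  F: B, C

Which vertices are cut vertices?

B

Removing B increases the component count from 1 to 2, so B is a cut vertex.
By contrast removing C leaves 1 component; it is not a cut vertex. No other vertex is a cut vertex either.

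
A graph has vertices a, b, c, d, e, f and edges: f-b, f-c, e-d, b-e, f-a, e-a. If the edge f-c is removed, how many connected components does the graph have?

2

Before removal there is 1 component.
f-c is a bridge — removing it separates f's side from c's side.
After removal: 2 components.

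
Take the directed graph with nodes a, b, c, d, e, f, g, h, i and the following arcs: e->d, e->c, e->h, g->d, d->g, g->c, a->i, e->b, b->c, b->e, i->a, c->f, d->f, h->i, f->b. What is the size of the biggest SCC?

{b, c, d, e, f, g} are all mutually reachable — one SCC of size 6.
{a, i} are all mutually reachable — one SCC of size 2.
{h} is an SCC by itself.
The largest has 6 vertices.

6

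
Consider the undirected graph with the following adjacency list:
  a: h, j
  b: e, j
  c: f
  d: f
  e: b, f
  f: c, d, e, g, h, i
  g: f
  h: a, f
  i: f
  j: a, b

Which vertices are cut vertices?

f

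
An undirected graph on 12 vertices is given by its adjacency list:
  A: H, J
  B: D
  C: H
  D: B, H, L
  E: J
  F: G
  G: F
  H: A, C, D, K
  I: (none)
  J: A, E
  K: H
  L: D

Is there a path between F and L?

The component containing F is {F, G}, and L is not in it.

No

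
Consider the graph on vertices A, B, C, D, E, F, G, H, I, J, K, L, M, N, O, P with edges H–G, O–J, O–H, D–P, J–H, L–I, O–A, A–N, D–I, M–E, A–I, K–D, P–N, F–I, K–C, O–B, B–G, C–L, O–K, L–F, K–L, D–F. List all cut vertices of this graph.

O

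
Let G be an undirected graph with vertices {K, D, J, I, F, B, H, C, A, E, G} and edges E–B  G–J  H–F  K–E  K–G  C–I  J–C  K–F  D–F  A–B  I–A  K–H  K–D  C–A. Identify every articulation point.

K

Removing K increases the component count from 1 to 2, so K is a cut vertex.
By contrast removing B leaves 1 component; it is not a cut vertex. No other vertex is a cut vertex either.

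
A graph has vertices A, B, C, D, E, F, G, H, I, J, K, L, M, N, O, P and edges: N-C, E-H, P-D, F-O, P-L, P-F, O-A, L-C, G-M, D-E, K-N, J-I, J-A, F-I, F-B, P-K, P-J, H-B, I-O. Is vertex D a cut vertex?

No

Deleting D leaves 2 components (was 2), so D is not a cut vertex.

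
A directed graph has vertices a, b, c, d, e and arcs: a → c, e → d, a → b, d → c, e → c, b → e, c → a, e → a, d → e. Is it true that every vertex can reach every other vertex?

From e we can reach every vertex (a, b, c, d, e), and every vertex can reach e (a, b, c, d, e). So the whole graph is one strongly connected component.

Yes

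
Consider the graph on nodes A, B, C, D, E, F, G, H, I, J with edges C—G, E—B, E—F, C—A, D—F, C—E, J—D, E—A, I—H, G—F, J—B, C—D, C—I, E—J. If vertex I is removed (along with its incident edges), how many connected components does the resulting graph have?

2

With I gone, the remaining components are: {H}; {A, B, C, D, E, F, G, J}.
That is 2 components.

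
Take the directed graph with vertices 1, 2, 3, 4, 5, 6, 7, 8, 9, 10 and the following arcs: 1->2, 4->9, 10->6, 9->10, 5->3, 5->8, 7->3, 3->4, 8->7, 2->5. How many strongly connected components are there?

{7} is an SCC by itself.
{4} is an SCC by itself.
{3} is an SCC by itself.
{10} is an SCC by itself.
{8} is an SCC by itself.
(and 5 more singleton SCCs)
That gives 10 strongly connected components.

10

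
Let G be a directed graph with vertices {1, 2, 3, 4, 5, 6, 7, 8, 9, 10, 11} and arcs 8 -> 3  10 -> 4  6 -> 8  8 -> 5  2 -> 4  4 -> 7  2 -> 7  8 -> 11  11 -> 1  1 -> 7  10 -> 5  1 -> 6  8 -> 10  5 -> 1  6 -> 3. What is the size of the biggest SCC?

6

{1, 5, 6, 8, 10, 11} are all mutually reachable — one SCC of size 6.
{3} is an SCC by itself.
{4} is an SCC by itself.
{9} is an SCC by itself.
{7} is an SCC by itself.
(and 1 more singleton SCC)
The largest has 6 vertices.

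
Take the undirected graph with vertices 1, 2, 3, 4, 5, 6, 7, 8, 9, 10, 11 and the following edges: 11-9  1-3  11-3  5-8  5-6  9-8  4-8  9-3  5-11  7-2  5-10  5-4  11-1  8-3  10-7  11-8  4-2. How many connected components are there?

Starting from 1 we can reach 1, 2, 3, 4, 5, 6, 7, 8, 9, 10, 11. That is one component of size 11.
Total: 1 component.

1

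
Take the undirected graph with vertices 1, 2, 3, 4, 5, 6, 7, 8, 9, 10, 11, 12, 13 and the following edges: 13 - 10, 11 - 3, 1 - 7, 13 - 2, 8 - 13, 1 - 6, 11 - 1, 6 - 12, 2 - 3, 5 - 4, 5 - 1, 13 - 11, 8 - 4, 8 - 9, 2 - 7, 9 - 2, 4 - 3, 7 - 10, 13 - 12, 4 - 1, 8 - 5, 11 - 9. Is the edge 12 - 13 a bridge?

No

After removing 12 - 13, the path 12-6-1-11-13 still connects them, so the edge is not a bridge.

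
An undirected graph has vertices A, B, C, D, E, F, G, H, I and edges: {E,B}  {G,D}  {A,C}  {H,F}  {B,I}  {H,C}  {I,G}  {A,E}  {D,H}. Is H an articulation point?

Yes

Deleting H raises the number of components from 1 to 2, so H is a cut vertex.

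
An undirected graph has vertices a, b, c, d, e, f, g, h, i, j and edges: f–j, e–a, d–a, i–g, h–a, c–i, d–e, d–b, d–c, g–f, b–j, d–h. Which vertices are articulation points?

Removing d increases the component count from 1 to 2, so d is a cut vertex.
By contrast removing g leaves 1 component; it is not a cut vertex. No other vertex is a cut vertex either.

d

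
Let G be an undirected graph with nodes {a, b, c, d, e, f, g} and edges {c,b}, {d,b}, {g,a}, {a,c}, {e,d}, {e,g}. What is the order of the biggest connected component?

f is isolated — a component by itself.
Starting from a we can reach a, b, c, d, e, g. That is one component of size 6.
The largest has 6 vertices.

6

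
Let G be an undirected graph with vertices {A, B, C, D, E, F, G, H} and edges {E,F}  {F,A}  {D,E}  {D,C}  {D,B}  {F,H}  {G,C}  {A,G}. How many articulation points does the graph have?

2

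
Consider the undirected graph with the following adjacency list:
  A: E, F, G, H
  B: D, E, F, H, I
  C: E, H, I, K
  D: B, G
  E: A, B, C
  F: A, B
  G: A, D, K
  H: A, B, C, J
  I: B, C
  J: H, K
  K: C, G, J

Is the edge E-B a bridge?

After removing E-B, the path E-A-H-B still connects them, so the edge is not a bridge.

No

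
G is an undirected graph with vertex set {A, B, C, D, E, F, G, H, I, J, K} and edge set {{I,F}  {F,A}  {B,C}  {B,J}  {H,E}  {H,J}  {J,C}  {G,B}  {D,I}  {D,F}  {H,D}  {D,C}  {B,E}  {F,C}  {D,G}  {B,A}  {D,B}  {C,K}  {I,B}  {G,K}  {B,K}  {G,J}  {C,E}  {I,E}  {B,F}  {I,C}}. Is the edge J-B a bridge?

No

After removing J-B, the path J-G-B still connects them, so the edge is not a bridge.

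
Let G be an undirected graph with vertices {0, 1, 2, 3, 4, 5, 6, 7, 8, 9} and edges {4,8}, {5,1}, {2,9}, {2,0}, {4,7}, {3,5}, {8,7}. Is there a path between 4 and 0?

The component containing 4 is {4, 7, 8}, and 0 is not in it.

No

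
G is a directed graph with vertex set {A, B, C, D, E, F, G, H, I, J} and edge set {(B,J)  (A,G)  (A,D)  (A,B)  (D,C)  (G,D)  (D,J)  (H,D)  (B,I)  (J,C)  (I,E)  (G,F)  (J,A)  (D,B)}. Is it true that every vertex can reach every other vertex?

No

There is no directed path from A to H, so the graph is not strongly connected.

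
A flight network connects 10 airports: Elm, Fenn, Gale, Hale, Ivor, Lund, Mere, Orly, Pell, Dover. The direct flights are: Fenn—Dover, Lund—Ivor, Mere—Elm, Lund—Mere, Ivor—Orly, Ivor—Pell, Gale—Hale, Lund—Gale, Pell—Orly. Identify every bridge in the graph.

Dover-Fenn, Elm-Mere, Gale-Hale, Gale-Lund, Ivor-Lund, Lund-Mere

The edges on the cycle Ivor-Pell-Orly-Ivor are not bridges since each lies on that cycle.
But removing Ivor—Lund disconnects Ivor from Lund; removing Mere—Elm disconnects Mere from Elm; removing Fenn—Dover disconnects Fenn from Dover; removing Gale—Lund disconnects Gale from Lund — these are bridges.
In total 6 edges are bridges.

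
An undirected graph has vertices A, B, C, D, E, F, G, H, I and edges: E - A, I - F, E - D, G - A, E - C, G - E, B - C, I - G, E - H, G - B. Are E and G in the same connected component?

From E we can reach A, B, C, D, E, F, G, H, I, which includes G.

Yes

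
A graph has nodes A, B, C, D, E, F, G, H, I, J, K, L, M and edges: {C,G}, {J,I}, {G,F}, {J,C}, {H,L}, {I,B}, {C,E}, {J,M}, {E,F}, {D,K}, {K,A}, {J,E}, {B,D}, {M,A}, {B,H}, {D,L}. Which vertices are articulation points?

J

Removing J increases the component count from 1 to 2, so J is a cut vertex.
By contrast removing E leaves 1 component; it is not a cut vertex. No other vertex is a cut vertex either.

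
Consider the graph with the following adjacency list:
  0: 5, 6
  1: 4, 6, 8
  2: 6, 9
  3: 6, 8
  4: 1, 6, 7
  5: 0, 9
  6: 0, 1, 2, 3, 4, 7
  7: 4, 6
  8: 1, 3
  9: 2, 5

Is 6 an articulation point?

Yes

Deleting 6 raises the number of components from 1 to 2, so 6 is a cut vertex.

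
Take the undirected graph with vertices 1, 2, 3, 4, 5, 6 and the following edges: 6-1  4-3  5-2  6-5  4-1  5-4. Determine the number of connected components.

Starting from 1 we can reach 1, 2, 3, 4, 5, 6. That is one component of size 6.
Total: 1 component.

1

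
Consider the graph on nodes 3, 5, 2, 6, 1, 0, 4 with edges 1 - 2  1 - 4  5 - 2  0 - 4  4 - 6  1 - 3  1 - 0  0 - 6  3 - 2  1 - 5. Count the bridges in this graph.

The edges on the cycle 1-0-6-4-1 are not bridges since each lies on that cycle.
Every edge lies on some cycle, so there are no bridges.

0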